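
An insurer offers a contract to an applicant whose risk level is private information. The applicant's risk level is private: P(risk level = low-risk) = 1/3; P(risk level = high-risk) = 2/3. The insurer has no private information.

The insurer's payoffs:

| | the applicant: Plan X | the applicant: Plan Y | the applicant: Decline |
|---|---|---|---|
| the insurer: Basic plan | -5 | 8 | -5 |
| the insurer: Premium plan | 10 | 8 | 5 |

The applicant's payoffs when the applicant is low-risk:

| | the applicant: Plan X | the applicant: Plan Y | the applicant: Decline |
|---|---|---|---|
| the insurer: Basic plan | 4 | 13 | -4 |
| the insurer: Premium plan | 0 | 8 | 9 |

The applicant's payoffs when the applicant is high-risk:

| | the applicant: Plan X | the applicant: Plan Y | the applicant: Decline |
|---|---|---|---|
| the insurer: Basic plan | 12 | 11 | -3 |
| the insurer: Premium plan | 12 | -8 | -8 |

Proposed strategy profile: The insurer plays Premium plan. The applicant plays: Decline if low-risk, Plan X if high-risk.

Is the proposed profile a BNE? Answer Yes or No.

The insurer plays Premium plan: E[Premium plan] = 1/3·(5) + 2/3·(10) = 25/3; E[Basic plan] = -5. Best-responding. ✓
The applicant (risk level low-risk), facing Premium plan: Plan X gives 0, Plan Y gives 8, Decline gives 9. Proposed Decline is best. ✓
The applicant (risk level high-risk), facing Premium plan: Plan X gives 12, Plan Y gives -8, Decline gives -8. Proposed Plan X is best. ✓

Yes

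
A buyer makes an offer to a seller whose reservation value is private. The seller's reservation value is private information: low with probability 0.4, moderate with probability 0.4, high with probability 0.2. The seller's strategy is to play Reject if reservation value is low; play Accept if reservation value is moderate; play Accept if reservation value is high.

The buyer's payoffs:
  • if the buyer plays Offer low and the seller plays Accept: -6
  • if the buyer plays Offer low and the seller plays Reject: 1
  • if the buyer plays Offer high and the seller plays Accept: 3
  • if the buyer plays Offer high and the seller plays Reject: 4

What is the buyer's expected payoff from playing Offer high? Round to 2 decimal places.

E[Offer high] = 0.4·4 + 0.4·3 + 0.2·3 = 1.6 + 1.2 + 0.6 = 3.4

3.40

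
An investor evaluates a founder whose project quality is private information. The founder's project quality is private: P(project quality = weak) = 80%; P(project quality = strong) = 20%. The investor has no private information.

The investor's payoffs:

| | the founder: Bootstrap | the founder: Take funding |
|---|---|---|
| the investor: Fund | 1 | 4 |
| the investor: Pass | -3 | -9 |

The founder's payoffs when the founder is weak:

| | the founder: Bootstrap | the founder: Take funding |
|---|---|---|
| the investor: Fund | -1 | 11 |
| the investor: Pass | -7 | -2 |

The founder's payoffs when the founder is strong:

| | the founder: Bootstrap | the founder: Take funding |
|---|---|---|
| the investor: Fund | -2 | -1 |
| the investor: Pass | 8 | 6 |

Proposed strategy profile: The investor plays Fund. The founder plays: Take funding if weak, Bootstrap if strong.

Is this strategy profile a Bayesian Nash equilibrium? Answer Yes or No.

The investor plays Fund: E[Fund] = 0.8·(4) + 0.2·(1) = 3.4; E[Pass] = -7.8. Best-responding. ✓
The founder (project quality weak), facing Fund: Bootstrap gives -1, Take funding gives 11. Proposed Take funding is best. ✓
The founder (project quality strong), facing Fund: Bootstrap gives -2, Take funding gives -1. Proposed Bootstrap is not best — profitable deviation exists. ✗

No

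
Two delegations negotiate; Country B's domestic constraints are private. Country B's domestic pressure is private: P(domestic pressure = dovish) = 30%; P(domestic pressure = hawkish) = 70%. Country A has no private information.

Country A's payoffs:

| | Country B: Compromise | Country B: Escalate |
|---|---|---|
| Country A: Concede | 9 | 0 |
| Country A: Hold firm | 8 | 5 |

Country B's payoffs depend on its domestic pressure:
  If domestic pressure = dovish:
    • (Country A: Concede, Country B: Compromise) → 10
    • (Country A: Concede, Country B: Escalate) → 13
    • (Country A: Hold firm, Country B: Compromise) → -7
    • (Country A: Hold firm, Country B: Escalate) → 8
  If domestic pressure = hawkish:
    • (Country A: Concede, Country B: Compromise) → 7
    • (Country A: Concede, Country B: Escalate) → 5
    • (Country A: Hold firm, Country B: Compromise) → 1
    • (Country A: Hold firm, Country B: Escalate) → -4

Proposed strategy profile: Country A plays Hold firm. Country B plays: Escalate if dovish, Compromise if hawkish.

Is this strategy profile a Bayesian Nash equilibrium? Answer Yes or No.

Yes

Country A plays Hold firm: E[Hold firm] = 0.3·(5) + 0.7·(8) = 7.1; E[Concede] = 6.3. Best-responding. ✓
Country B (domestic pressure dovish), facing Hold firm: Compromise gives -7, Escalate gives 8. Proposed Escalate is best. ✓
Country B (domestic pressure hawkish), facing Hold firm: Compromise gives 1, Escalate gives -4. Proposed Compromise is best. ✓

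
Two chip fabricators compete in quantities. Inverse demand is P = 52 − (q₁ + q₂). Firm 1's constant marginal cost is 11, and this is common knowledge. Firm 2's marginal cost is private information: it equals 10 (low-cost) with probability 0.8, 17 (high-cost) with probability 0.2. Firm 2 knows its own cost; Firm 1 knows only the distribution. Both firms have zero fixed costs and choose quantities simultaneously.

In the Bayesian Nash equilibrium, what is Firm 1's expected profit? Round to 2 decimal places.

Type-c best response for Firm 2: q₂(c) = (52 − c)/2 − q₁/2.
Firm 1 maximizes expected profit; its first-order condition is 52 − 2q₁ − E[q₂] − 11 = 0.
Substituting E[q₂] and solving: E[c₂] = 11.4, so q₁ = (52 − 2·11 + 11.4)/3 = 13.8.
E[P] = 52 − (q₁ + E[q₂]) = 24.8; Firm 1's expected profit = (E[P] − 11)·q₁ = (24.8 − 11)·13.8 = 190.44.

190.44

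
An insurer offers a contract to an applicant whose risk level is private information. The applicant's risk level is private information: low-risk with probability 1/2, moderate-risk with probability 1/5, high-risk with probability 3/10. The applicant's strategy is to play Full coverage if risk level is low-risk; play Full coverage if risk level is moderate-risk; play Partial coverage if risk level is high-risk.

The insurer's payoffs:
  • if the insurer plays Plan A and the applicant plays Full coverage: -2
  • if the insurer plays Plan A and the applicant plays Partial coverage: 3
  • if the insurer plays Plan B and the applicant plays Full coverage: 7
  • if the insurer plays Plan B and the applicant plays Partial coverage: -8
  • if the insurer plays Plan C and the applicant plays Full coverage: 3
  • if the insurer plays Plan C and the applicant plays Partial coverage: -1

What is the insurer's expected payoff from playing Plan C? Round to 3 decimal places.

E[Plan C] = 1/2·3 + 1/5·3 + 3/10·(-1) = 3/2 + 3/5 + (-3/10) = 9/5

1.800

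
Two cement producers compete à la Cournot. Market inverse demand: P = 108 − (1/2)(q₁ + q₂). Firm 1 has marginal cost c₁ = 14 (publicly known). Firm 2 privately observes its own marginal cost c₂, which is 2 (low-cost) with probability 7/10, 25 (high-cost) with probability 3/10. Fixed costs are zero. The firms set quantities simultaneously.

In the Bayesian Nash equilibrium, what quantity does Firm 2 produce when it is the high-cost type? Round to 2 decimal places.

Firm 2 with cost c maximizes (108 − (1/2)(q₁+q₂) − c)·q₂, giving q₂(c) = (108 − c − (1/2)q₁).
E[c₂] = 7/10·2 + 3/10·25 = 8.9
Firm 1's FOC against E[q₂] yields q₁ = (108 − 2·14 + E[c₂])/(3/2) = (108 − 28 + 8.9)/(3/2) = 59.2667.
q₂(high-cost) = (108 − 25 − (1/2)·59.2667) = 53.3667.

53.37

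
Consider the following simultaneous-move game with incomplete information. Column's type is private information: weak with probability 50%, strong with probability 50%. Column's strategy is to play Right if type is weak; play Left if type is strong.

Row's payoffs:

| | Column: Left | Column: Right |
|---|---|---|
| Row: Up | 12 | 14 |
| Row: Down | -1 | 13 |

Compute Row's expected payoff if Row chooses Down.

E[Down] = 0.5·13 + 0.5·(-1) = 6.5 + (-0.5) = 6

6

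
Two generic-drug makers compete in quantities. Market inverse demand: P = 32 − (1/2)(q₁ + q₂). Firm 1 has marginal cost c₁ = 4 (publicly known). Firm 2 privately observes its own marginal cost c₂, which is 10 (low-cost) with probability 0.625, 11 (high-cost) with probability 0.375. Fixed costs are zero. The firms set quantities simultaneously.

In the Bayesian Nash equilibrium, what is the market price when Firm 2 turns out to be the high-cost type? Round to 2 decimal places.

Firm 2 with cost c maximizes (32 − (1/2)(q₁+q₂) − c)·q₂, giving q₂(c) = (32 − c − (1/2)q₁).
E[c₂] = 0.625·10 + 0.375·11 = 10.375
Firm 1's FOC against E[q₂] yields q₁ = (32 − 2·4 + E[c₂])/(3/2) = (32 − 8 + 10.375)/(3/2) = 22.9167.
q₂(high-cost) = 9.54167, so P = 32 − (1/2)·(22.9167 + 9.54167) = 15.7708.

15.77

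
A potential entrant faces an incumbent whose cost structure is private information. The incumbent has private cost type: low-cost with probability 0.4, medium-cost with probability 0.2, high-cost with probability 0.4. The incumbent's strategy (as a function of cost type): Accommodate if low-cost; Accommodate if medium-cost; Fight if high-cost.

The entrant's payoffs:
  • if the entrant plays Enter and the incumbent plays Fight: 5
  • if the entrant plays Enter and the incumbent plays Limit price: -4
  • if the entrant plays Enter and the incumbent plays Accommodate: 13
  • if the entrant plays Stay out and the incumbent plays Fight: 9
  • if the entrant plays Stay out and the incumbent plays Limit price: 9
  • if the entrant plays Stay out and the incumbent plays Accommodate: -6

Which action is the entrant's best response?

E[Enter] = 0.4·(13) + 0.2·(13) + 0.4·(5) = 9.8
E[Stay out] = 0.4·(-6) + 0.2·(-6) + 0.4·(9) = 0
Best response: Enter (9.8 is the largest).

Enter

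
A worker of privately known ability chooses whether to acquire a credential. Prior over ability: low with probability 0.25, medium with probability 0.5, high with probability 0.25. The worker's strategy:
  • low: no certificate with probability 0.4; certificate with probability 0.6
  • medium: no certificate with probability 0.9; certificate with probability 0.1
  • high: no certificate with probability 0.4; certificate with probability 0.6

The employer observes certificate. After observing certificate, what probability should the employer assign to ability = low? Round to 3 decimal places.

P(certificate) = 0.25·0.6 + 0.5·0.1 + 0.25·0.6 = 0.35
P(low | certificate) = (0.25·0.6) / 0.35 = 0.15 / 0.35 = 0.428571

0.429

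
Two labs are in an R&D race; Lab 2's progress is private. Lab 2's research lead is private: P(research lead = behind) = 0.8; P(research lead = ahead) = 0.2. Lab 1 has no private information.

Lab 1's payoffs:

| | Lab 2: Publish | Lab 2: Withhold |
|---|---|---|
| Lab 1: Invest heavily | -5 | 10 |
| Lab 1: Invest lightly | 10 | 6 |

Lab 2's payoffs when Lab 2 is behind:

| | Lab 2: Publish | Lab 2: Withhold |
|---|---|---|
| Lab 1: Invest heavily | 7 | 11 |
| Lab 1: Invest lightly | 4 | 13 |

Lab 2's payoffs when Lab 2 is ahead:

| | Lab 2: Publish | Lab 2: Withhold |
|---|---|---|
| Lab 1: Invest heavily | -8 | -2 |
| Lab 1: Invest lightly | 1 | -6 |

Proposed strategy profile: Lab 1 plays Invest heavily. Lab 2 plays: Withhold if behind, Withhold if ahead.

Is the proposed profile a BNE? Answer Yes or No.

A profile is a BNE iff every type of every player is best-responding given beliefs about the other side.
Lab 1 plays Invest heavily: E[Invest heavily] = 0.8·(10) + 0.2·(10) = 10; E[Invest lightly] = 6. Best-responding. ✓
Lab 2 (research lead behind), facing Invest heavily: Publish gives 7, Withhold gives 11. Proposed Withhold is best. ✓
Lab 2 (research lead ahead), facing Invest heavily: Publish gives -8, Withhold gives -2. Proposed Withhold is best. ✓

Yes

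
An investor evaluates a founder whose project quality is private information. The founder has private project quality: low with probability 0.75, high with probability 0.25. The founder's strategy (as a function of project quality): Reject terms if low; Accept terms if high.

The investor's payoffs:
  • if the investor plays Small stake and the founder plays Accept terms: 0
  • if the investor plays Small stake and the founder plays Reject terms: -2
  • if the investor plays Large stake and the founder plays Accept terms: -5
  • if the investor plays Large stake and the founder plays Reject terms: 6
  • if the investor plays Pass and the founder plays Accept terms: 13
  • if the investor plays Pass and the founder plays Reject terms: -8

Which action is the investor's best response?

Large stake

E[Small stake] = 0.75·(-2) + 0.25·(0) = -1.5
E[Large stake] = 0.75·(6) + 0.25·(-5) = 3.25
E[Pass] = 0.75·(-8) + 0.25·(13) = -2.75
Best response: Large stake (3.25 is the largest).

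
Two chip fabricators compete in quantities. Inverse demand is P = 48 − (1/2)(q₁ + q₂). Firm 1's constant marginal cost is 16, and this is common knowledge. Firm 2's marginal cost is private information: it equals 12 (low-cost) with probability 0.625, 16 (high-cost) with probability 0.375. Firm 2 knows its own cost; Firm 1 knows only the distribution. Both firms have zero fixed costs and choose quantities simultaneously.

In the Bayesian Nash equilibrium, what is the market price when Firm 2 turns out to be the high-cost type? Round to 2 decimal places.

Each type of Firm 2 best-responds to q₁; Firm 1 best-responds to the expected q₂ over Firm 2's types.
Firm 2 with cost c maximizes (48 − (1/2)(q₁+q₂) − c)·q₂, giving q₂(c) = (48 − c − (1/2)q₁).
E[c₂] = 0.625·12 + 0.375·16 = 13.5
Firm 1's FOC against E[q₂] yields q₁ = (48 − 2·16 + E[c₂])/(3/2) = (48 − 32 + 13.5)/(3/2) = 19.6667.
q₂(high-cost) = 22.1667, so P = 48 − (1/2)·(19.6667 + 22.1667) = 27.0833.

27.08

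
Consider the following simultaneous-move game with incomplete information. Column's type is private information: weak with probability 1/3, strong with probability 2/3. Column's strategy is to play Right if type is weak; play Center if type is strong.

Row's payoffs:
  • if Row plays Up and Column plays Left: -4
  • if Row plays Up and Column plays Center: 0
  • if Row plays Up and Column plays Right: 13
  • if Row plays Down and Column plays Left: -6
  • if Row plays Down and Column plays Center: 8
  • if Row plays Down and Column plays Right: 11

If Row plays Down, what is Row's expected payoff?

E[Down] = 1/3·11 + 2/3·8 = 11/3 + 16/3 = 9

9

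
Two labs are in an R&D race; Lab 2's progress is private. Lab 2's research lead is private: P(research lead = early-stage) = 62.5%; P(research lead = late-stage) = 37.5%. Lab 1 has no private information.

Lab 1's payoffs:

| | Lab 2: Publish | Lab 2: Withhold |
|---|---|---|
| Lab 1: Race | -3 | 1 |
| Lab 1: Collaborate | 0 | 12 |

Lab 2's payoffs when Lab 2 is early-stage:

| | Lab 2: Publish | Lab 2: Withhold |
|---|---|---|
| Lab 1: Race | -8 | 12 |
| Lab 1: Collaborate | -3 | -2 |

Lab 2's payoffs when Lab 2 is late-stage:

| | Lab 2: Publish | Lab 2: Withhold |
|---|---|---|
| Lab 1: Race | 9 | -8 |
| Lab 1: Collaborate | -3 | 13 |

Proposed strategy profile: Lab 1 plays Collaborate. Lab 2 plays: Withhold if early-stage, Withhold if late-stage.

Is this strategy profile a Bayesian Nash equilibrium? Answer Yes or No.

Lab 1 plays Collaborate: E[Collaborate] = 0.625·(12) + 0.375·(12) = 12; E[Race] = 1. Best-responding. ✓
Lab 2 (research lead early-stage), facing Collaborate: Publish gives -3, Withhold gives -2. Proposed Withhold is best. ✓
Lab 2 (research lead late-stage), facing Collaborate: Publish gives -3, Withhold gives 13. Proposed Withhold is best. ✓

Yes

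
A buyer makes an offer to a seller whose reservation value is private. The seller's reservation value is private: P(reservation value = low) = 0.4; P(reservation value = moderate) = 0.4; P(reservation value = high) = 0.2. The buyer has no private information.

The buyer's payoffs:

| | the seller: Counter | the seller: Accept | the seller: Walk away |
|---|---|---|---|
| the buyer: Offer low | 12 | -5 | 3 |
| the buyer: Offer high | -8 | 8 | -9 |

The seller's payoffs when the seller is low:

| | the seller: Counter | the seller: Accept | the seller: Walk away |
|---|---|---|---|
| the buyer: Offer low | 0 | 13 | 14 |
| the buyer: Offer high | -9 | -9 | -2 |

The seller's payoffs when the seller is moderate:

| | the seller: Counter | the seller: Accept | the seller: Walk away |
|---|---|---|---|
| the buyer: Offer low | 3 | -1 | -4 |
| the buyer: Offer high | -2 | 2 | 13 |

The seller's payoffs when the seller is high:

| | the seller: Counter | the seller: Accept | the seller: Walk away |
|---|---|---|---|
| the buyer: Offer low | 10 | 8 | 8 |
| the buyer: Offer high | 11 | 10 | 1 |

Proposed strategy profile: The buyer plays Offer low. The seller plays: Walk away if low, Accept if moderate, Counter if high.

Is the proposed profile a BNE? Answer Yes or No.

No

The buyer plays Offer low: E[Offer low] = 0.4·(3) + 0.4·(-5) + 0.2·(12) = 1.6; E[Offer high] = -2. Best-responding. ✓
The seller (reservation value low), facing Offer low: Counter gives 0, Accept gives 13, Walk away gives 14. Proposed Walk away is best. ✓
The seller (reservation value moderate), facing Offer low: Counter gives 3, Accept gives -1, Walk away gives -4. Proposed Accept is not best — profitable deviation exists. ✗
The seller (reservation value high), facing Offer low: Counter gives 10, Accept gives 8, Walk away gives 8. Proposed Counter is best. ✓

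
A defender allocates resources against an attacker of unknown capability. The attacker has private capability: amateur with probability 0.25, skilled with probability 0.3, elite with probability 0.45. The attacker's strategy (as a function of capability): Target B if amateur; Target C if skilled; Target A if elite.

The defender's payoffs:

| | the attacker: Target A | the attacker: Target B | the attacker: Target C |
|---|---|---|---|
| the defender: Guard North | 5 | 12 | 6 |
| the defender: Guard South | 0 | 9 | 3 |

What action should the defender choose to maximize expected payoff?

Guard North

E[Guard North] = 0.25·(12) + 0.3·(6) + 0.45·(5) = 7.05
E[Guard South] = 0.25·(9) + 0.3·(3) + 0.45·(0) = 3.15
Best response: Guard North (7.05 is the largest).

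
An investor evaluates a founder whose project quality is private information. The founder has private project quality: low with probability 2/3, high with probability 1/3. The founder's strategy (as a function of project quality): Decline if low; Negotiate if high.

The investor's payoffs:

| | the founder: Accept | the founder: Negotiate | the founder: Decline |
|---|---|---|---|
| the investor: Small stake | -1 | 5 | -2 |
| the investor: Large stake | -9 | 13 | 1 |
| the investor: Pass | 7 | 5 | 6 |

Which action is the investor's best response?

Pass

E[Small stake] = 2/3·(-2) + 1/3·(5) = 1/3
E[Large stake] = 2/3·(1) + 1/3·(13) = 5
E[Pass] = 2/3·(6) + 1/3·(5) = 17/3
Best response: Pass (17/3 is the largest).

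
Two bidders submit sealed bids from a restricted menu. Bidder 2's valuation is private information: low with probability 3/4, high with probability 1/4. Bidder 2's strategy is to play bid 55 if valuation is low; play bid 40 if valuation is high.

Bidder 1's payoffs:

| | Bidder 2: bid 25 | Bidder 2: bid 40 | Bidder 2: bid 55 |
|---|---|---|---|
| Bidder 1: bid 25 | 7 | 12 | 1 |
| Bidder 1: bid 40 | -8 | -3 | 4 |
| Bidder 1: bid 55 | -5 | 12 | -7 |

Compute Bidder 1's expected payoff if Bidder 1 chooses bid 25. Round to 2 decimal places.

3.75

E[bid 25] = 3/4·1 + 1/4·12 = 3/4 + 3 = 15/4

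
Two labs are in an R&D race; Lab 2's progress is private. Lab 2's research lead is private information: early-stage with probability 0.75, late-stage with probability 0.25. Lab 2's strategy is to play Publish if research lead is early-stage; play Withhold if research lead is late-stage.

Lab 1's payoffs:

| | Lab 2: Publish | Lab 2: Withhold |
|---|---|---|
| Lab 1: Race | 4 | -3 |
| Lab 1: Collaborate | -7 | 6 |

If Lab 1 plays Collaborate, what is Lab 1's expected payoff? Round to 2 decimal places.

-3.75

E[Collaborate] = 0.75·(-7) + 0.25·6 = (-5.25) + 1.5 = -3.75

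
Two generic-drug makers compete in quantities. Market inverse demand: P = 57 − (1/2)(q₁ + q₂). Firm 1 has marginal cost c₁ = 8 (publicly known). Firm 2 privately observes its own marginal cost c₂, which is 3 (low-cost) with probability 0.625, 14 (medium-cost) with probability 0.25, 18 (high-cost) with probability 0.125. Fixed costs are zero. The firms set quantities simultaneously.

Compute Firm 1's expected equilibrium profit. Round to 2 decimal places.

Firm 2 with cost c maximizes (57 − (1/2)(q₁+q₂) − c)·q₂, giving q₂(c) = (57 − c − (1/2)q₁).
E[c₂] = 0.625·3 + 0.25·14 + 0.125·18 = 7.625
Firm 1's FOC against E[q₂] yields q₁ = (57 − 2·8 + E[c₂])/(3/2) = (57 − 16 + 7.625)/(3/2) = 32.4167.
E[P] = 57 − (1/2)·(q₁ + E[q₂]) = 24.2083; Firm 1's expected profit = (E[P] − 8)·q₁ = (24.2083 − 8)·32.4167 = 525.42.

525.42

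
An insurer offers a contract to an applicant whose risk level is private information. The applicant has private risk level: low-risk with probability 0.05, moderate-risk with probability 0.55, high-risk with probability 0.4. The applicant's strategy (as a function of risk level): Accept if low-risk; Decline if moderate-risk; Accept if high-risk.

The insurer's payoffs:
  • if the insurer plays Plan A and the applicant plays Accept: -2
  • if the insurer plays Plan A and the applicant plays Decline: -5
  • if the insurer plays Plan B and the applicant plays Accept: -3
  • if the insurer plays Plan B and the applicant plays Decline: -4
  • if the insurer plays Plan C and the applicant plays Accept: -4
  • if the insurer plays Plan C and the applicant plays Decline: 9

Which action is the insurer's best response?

Plan C

E[Plan A] = 0.05·(-2) + 0.55·(-5) + 0.4·(-2) = -3.65
E[Plan B] = 0.05·(-3) + 0.55·(-4) + 0.4·(-3) = -3.55
E[Plan C] = 0.05·(-4) + 0.55·(9) + 0.4·(-4) = 3.15
Best response: Plan C (3.15 is the largest).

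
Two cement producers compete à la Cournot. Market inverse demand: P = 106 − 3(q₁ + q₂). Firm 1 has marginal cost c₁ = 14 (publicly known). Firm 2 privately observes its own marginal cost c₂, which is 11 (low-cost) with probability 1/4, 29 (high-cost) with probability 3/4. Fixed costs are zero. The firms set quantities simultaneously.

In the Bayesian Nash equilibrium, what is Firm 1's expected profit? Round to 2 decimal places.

389.12

Type-c best response for Firm 2: q₂(c) = (106 − c)/6 − q₁/2.
Firm 1 maximizes expected profit; its first-order condition is 106 − 6q₁ − 3E[q₂] − 14 = 0.
Substituting E[q₂] and solving: E[c₂] = 24.5, so q₁ = (106 − 2·14 + 24.5)/9 = 11.3889.
E[P] = 106 − 3·(q₁ + E[q₂]) = 48.1667; Firm 1's expected profit = (E[P] − 14)·q₁ = (48.1667 − 14)·11.3889 = 389.12.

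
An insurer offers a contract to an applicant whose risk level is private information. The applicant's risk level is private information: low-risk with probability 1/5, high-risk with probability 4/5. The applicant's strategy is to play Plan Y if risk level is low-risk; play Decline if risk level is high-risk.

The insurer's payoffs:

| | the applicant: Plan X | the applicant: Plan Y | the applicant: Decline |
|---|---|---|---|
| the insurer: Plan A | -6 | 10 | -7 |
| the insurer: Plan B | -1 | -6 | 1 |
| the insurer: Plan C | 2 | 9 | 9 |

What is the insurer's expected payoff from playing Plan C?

9

E[Plan C] = 1/5·9 + 4/5·9 = 9/5 + 36/5 = 9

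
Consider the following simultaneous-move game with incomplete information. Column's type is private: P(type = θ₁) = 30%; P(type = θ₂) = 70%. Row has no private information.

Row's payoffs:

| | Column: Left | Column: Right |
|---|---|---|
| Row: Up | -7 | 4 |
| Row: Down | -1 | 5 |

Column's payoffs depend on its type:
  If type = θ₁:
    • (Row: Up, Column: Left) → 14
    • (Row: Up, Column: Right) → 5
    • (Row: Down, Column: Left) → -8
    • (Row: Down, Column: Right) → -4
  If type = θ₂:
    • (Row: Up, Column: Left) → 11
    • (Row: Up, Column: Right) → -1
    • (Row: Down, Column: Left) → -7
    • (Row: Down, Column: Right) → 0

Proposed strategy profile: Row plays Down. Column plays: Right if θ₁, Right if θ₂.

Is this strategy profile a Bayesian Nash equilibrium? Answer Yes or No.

A profile is a BNE iff every type of every player is best-responding given beliefs about the other side.
Row plays Down: E[Down] = 0.3·(5) + 0.7·(5) = 5; E[Up] = 4. Best-responding. ✓
Column (type θ₁), facing Down: Left gives -8, Right gives -4. Proposed Right is best. ✓
Column (type θ₂), facing Down: Left gives -7, Right gives 0. Proposed Right is best. ✓

Yes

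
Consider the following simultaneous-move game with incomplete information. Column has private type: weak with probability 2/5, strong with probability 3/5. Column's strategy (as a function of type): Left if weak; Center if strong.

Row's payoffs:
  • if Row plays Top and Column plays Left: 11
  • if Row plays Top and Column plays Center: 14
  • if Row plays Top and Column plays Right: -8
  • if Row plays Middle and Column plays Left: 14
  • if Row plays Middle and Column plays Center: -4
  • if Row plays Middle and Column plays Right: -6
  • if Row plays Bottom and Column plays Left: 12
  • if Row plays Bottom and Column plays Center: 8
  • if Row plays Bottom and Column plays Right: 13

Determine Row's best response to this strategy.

E[Top] = 2/5·(11) + 3/5·(14) = 64/5
E[Middle] = 2/5·(14) + 3/5·(-4) = 16/5
E[Bottom] = 2/5·(12) + 3/5·(8) = 48/5
Best response: Top (64/5 is the largest).

Top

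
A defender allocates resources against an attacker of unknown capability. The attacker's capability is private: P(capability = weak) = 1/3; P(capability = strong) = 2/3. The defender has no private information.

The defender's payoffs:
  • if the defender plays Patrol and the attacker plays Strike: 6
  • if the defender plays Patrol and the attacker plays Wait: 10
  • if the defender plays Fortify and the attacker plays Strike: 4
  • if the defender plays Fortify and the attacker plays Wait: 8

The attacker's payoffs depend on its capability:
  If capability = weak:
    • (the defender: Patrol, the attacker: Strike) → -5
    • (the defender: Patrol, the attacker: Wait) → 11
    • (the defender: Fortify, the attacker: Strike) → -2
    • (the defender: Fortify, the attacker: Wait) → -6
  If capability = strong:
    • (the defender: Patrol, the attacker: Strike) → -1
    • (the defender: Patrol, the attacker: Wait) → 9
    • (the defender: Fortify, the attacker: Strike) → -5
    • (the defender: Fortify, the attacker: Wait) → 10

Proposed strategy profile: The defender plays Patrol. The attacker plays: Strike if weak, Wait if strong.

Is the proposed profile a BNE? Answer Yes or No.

No

A profile is a BNE iff every type of every player is best-responding given beliefs about the other side.
The defender plays Patrol: E[Patrol] = 1/3·(6) + 2/3·(10) = 26/3; E[Fortify] = 20/3. Best-responding. ✓
The attacker (capability weak), facing Patrol: Strike gives -5, Wait gives 11. Proposed Strike is not best — profitable deviation exists. ✗
The attacker (capability strong), facing Patrol: Strike gives -1, Wait gives 9. Proposed Wait is best. ✓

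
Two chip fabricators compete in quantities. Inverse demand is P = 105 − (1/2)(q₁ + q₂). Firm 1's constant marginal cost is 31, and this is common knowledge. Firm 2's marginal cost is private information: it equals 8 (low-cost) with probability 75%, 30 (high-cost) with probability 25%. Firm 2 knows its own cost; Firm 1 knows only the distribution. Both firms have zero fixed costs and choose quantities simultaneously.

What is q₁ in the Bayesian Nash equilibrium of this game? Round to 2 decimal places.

Firm 2 with cost c maximizes (105 − (1/2)(q₁+q₂) − c)·q₂, giving q₂(c) = (105 − c − (1/2)q₁).
E[c₂] = 0.75·8 + 0.25·30 = 13.5
Firm 1's FOC against E[q₂] yields q₁ = (105 − 2·31 + E[c₂])/(3/2) = (105 − 62 + 13.5)/(3/2) = 37.6667.

37.67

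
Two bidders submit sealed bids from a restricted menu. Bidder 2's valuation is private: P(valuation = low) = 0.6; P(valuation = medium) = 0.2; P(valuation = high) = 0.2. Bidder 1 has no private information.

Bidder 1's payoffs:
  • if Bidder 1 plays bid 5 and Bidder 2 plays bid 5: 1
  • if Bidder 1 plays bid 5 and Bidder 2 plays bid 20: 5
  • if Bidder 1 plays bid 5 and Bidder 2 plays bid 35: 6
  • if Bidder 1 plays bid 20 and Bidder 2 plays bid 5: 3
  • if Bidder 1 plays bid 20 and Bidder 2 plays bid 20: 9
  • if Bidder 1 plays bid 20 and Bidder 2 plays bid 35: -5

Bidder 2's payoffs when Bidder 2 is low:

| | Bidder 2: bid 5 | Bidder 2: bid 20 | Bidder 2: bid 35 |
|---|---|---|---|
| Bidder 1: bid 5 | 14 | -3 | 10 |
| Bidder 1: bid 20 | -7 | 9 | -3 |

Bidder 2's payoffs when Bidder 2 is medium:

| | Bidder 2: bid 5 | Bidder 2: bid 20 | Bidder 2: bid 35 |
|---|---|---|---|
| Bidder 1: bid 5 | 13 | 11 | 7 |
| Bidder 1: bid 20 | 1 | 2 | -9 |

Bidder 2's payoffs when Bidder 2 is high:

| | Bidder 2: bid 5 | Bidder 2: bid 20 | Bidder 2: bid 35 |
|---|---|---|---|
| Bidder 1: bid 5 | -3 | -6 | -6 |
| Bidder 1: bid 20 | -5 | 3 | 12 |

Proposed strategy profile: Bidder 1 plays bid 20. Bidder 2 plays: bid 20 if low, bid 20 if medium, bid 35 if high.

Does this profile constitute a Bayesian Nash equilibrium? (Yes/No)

Bidder 1 plays bid 20: E[bid 20] = 0.6·(9) + 0.2·(9) + 0.2·(-5) = 6.2; E[bid 5] = 5.2. Best-responding. ✓
Bidder 2 (valuation low), facing bid 20: bid 5 gives -7, bid 20 gives 9, bid 35 gives -3. Proposed bid 20 is best. ✓
Bidder 2 (valuation medium), facing bid 20: bid 5 gives 1, bid 20 gives 2, bid 35 gives -9. Proposed bid 20 is best. ✓
Bidder 2 (valuation high), facing bid 20: bid 5 gives -5, bid 20 gives 3, bid 35 gives 12. Proposed bid 35 is best. ✓

Yes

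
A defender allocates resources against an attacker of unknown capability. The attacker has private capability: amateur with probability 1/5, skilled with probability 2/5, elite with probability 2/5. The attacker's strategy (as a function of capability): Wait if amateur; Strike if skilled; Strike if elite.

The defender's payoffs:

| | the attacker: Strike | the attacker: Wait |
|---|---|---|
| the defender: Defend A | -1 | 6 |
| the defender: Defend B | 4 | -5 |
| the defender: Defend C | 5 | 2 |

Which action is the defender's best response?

E[Defend A] = 1/5·(6) + 2/5·(-1) + 2/5·(-1) = 2/5
E[Defend B] = 1/5·(-5) + 2/5·(4) + 2/5·(4) = 11/5
E[Defend C] = 1/5·(2) + 2/5·(5) + 2/5·(5) = 22/5
Best response: Defend C (22/5 is the largest).

Defend C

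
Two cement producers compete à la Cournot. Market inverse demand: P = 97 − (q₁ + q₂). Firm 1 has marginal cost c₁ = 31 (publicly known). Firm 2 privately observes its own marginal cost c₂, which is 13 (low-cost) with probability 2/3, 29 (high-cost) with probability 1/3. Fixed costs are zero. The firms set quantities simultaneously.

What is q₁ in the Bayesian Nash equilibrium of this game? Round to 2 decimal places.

Type-c best response for Firm 2: q₂(c) = (97 − c)/2 − q₁/2.
Firm 1 maximizes expected profit; its first-order condition is 97 − 2q₁ − E[q₂] − 31 = 0.
Substituting E[q₂] and solving: E[c₂] = 18.3333, so q₁ = (97 − 2·31 + 18.3333)/3 = 17.7778.

17.78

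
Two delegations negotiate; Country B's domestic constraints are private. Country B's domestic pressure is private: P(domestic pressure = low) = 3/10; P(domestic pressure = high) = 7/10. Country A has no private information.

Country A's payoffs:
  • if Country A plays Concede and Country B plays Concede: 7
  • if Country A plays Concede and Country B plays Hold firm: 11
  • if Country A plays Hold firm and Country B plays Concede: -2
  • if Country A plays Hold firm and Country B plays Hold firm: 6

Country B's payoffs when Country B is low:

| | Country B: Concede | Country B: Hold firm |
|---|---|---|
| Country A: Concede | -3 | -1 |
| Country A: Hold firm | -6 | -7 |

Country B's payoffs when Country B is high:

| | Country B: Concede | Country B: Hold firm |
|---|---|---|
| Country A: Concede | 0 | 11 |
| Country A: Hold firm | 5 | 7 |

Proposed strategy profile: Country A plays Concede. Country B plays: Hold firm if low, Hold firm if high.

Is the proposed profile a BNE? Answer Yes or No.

Yes

Country A plays Concede: E[Concede] = 3/10·(11) + 7/10·(11) = 11; E[Hold firm] = 6. Best-responding. ✓
Country B (domestic pressure low), facing Concede: Concede gives -3, Hold firm gives -1. Proposed Hold firm is best. ✓
Country B (domestic pressure high), facing Concede: Concede gives 0, Hold firm gives 11. Proposed Hold firm is best. ✓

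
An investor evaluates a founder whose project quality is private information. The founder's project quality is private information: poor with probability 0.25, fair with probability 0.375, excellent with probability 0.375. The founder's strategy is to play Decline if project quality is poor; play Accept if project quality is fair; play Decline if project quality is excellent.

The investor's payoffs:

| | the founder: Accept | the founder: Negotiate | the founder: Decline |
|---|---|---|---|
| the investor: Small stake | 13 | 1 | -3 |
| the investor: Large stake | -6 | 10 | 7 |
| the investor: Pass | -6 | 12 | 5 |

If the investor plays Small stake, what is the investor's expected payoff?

3

E[Small stake] = 0.25·(-3) + 0.375·13 + 0.375·(-3) = (-0.75) + 4.875 + (-1.125) = 3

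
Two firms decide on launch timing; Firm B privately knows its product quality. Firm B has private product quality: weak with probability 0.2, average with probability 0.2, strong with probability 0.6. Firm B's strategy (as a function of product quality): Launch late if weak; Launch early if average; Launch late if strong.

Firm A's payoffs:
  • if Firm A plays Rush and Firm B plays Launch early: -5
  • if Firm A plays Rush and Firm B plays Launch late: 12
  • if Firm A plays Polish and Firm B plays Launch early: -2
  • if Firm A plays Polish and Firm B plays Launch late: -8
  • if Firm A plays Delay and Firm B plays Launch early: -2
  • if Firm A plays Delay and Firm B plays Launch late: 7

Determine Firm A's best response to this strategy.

E[Rush] = 0.2·(12) + 0.2·(-5) + 0.6·(12) = 8.6
E[Polish] = 0.2·(-8) + 0.2·(-2) + 0.6·(-8) = -6.8
E[Delay] = 0.2·(7) + 0.2·(-2) + 0.6·(7) = 5.2
Best response: Rush (8.6 is the largest).

Rush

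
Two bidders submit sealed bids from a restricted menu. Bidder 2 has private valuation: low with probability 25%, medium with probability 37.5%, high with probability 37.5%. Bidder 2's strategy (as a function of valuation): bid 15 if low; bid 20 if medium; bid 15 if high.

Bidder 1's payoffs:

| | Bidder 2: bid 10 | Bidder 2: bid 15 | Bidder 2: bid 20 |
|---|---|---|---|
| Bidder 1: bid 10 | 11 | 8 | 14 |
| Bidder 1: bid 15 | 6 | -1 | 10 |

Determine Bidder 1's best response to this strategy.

bid 10

E[bid 10] = 0.25·(8) + 0.375·(14) + 0.375·(8) = 10.25
E[bid 15] = 0.25·(-1) + 0.375·(10) + 0.375·(-1) = 3.125
Best response: bid 10 (10.25 is the largest).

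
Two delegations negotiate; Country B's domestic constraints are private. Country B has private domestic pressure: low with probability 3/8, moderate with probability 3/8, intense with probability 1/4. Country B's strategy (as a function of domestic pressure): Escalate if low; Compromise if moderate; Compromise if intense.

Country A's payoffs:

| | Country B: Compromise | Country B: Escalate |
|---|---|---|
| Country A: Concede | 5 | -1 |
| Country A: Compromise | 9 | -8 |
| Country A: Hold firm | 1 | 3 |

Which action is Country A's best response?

E[Concede] = 3/8·(-1) + 3/8·(5) + 1/4·(5) = 11/4
E[Compromise] = 3/8·(-8) + 3/8·(9) + 1/4·(9) = 21/8
E[Hold firm] = 3/8·(3) + 3/8·(1) + 1/4·(1) = 7/4
Best response: Concede (11/4 is the largest).

Concede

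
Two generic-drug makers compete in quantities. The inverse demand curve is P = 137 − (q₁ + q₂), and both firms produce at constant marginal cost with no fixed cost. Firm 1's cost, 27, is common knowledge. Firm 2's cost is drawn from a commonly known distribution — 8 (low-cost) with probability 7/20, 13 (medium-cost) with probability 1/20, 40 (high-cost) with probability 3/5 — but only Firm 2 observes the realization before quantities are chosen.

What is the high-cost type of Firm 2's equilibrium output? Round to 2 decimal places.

Type-c best response for Firm 2: q₂(c) = (137 − c)/2 − q₁/2.
Firm 1 maximizes expected profit; its first-order condition is 137 − 2q₁ − E[q₂] − 27 = 0.
Substituting E[q₂] and solving: E[c₂] = 27.45, so q₁ = (137 − 2·27 + 27.45)/3 = 36.8167.
q₂(high-cost) = (137 − 40 − 36.8167)/2 = 30.0917.

30.09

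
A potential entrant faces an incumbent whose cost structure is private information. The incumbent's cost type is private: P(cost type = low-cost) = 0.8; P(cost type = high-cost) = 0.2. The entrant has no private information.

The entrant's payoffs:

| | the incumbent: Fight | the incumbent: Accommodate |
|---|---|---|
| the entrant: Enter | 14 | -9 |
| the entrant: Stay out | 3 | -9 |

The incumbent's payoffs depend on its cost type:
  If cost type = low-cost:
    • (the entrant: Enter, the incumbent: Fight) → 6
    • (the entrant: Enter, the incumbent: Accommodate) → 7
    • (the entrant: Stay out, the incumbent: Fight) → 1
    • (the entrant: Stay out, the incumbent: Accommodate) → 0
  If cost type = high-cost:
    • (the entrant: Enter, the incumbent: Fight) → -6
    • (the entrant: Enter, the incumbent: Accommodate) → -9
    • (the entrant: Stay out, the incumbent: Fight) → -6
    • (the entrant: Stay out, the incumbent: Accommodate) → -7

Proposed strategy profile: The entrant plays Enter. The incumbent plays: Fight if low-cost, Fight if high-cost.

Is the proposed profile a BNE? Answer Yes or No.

No

The entrant plays Enter: E[Enter] = 0.8·(14) + 0.2·(14) = 14; E[Stay out] = 3. Best-responding. ✓
The incumbent (cost type low-cost), facing Enter: Fight gives 6, Accommodate gives 7. Proposed Fight is not best — profitable deviation exists. ✗
The incumbent (cost type high-cost), facing Enter: Fight gives -6, Accommodate gives -9. Proposed Fight is best. ✓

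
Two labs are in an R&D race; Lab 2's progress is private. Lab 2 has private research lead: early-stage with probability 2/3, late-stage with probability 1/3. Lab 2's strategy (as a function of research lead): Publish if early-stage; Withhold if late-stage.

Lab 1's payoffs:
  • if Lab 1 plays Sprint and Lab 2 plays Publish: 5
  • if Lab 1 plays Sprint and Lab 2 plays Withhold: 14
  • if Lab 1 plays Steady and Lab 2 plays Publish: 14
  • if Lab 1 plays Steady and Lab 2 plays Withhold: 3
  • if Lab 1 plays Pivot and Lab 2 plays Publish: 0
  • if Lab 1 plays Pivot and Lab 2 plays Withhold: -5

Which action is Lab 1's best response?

Steady

Compute Lab 1's expected payoff for each action, taking the expectation over Lab 2's type.
E[Sprint] = 2/3·(5) + 1/3·(14) = 8
E[Steady] = 2/3·(14) + 1/3·(3) = 31/3
E[Pivot] = 2/3·(0) + 1/3·(-5) = -5/3
Best response: Steady (31/3 is the largest).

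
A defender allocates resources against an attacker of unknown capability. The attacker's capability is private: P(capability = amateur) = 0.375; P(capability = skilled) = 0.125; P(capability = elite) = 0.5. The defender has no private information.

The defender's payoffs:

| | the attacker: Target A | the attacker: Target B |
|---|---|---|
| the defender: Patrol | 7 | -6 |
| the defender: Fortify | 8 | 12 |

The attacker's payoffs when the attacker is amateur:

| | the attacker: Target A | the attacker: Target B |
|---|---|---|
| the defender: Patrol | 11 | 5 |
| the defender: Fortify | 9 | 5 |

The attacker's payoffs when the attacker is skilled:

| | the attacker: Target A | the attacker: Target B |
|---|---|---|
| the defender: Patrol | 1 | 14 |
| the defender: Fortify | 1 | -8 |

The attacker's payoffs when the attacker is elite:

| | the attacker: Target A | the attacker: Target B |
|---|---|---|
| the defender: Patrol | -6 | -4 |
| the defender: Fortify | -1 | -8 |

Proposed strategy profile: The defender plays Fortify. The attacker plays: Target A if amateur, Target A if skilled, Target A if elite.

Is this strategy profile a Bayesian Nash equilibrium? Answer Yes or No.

Yes

A profile is a BNE iff every type of every player is best-responding given beliefs about the other side.
The defender plays Fortify: E[Fortify] = 0.375·(8) + 0.125·(8) + 0.5·(8) = 8; E[Patrol] = 7. Best-responding. ✓
The attacker (capability amateur), facing Fortify: Target A gives 9, Target B gives 5. Proposed Target A is best. ✓
The attacker (capability skilled), facing Fortify: Target A gives 1, Target B gives -8. Proposed Target A is best. ✓
The attacker (capability elite), facing Fortify: Target A gives -1, Target B gives -8. Proposed Target A is best. ✓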